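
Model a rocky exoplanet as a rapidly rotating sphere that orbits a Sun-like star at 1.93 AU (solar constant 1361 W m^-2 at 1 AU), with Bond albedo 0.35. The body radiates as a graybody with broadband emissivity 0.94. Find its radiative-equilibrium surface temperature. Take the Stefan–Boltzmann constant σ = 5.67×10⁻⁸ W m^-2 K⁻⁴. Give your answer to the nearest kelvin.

183 K

By the inverse-square law, S = 1361/1.93² = 365.4 W m^-2.
The planet absorbs (1−α)S over its disc πR² and re-emits over 4πR², so the mean absorbed flux is (1−0.35)·365.4/4 = 59.37 W m^-2.
Equating to εσT⁴ with ε = 0.94: T = (59.37/0.94σ)^(1/4) = 182.7 K.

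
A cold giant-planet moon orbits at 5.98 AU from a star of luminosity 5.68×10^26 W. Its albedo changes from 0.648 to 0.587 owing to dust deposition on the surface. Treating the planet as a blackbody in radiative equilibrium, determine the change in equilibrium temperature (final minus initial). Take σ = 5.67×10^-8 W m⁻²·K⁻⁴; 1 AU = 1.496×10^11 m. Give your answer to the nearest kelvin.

4 K

d = 5.98 × 1.496×10^11 m = 8.946×10^11 m.
S = L/(4πd²) = 56.48 W m⁻².
Initial: T₁ = [S(1−0.648)/(4σ)]^(1/4) = 96.76 K.
Final:   T₂ = [S(1−0.587)/(4σ)]^(1/4) = 100.7 K.
ΔT = T₂ − T₁ = 3.944 K.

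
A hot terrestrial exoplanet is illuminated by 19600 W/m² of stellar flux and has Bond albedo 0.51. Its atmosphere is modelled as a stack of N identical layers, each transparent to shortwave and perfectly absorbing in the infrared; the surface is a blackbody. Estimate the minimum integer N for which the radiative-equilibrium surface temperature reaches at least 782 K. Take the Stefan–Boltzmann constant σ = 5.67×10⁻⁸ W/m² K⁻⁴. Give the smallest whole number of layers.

Top-of-atmosphere balance: σT_e⁴ = S(1−α)/4 = 2401 W/m² → T_e = 453.6 K.
Since T_s⁴ = (N+1)T_e⁴, we need N ≥ (T_s/T_e)⁴ − 1 = 7.831.
So N ≥ 7.831; the smallest integer is N = 8.

8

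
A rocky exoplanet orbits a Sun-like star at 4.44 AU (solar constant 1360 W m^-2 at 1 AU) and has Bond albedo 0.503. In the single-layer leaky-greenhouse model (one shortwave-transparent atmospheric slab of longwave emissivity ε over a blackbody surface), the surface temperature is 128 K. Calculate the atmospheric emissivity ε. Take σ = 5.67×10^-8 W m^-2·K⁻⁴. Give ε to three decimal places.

Flux at the orbit: S = 1360/(4.44)² = 68.99 W m^-2.
Effective temperature: T_e = [S(1−α)/(4σ)]^(1/4) = 110.9 K.
Since (2−ε)/2 = (T_e/T_s)⁴ = 0.5632, ε = 0.8736.

0.874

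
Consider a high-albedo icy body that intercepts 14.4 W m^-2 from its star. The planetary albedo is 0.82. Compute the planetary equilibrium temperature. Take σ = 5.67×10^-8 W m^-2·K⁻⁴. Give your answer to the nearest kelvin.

58 K

The planet absorbs (1−α)S over its disc πR² and re-emits over 4πR², so the mean absorbed flux is (1−0.82)·14.40/4 = 0.6480 W m^-2.
In equilibrium σT⁴ equals this, so T = 58.14 K.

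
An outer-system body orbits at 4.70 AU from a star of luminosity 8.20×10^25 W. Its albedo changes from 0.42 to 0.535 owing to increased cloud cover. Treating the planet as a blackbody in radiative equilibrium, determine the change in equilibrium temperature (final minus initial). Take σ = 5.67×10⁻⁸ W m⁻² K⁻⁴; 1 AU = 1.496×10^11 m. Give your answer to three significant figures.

-4.10 K

d = 4.70 × 1.496×10^11 m = 7.031×10^11 m.
Flux at the orbit: S = L/(4πd²) = 8.20×10^25/(4π·(7.03×10^11)²) = 13.20 W m⁻².
Before: T₁ = [13.20·0.58/(4σ)]^(1/4) = 76.22 K.
After:  T₂ = [13.20·0.465/(4σ)]^(1/4) = 72.13 K.
ΔT = T₂ − T₁ = -4.097 K.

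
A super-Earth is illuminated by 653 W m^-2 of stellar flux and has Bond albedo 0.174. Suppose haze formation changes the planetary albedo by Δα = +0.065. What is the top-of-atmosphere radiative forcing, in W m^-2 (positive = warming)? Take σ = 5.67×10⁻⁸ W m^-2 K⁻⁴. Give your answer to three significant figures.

-10.6 W m^-2

TOA radiative forcing: ΔF = −S·Δα/4 = −653.0·(+0.065)/4 = -10.61 W m^-2.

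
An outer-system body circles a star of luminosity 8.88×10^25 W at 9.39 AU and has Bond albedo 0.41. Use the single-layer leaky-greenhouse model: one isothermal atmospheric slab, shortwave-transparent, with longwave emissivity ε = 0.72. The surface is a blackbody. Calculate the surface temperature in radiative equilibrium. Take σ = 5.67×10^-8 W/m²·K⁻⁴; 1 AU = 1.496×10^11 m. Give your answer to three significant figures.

61.8 K

d = 9.39 × 1.496×10^11 m = 1.405×10^12 m.
Spreading L over a sphere of radius d: S = 8.88×10^25/(4π·1.40×10^12²) = 3.581 W/m².
The planet radiates to space at T_e = [S(1−α)/(4σ)]^(1/4) = 55.25 K.
For a single slab of emissivity ε, T_s⁴ = 2T_e⁴/(2−ε); thus T_s = 55.25·(1.562)^(1/4) = 61.77 K.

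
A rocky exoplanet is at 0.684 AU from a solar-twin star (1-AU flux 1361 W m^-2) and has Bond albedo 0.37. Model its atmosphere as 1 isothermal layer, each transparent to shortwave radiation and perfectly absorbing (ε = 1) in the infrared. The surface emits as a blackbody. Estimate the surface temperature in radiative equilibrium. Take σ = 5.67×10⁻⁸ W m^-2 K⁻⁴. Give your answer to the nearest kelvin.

357 K

By the inverse-square law, S = 1361/0.684² = 2909 W m^-2.
Top-of-atmosphere balance: σT_e⁴ = S(1−α)/4 = 458.2 W m^-2 → T_e = 299.8 K.
Layer-by-layer balance gives σT_s⁴ = (N+1)σT_e⁴, so T_s = 2^¼·299.8 = 356.5 K.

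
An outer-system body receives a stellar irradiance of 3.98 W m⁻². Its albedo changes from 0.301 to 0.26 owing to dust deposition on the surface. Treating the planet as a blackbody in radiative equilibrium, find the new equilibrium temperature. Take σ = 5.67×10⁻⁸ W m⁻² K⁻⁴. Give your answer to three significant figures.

New equilibrium: T₂ = [(1−0.26)·3.980/(4σ)]^(1/4) = 60.03 K.

60.0 kelvin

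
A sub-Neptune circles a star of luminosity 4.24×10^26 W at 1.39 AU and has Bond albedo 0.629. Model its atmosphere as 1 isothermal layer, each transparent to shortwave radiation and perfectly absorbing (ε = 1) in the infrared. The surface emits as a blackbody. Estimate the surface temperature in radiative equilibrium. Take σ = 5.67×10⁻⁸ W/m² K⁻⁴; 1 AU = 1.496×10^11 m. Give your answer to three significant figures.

d = 1.39 × 1.496×10^11 m = 2.079×10^11 m.
Spreading L over a sphere of radius d: S = 4.24×10^26/(4π·2.08×10^11²) = 780.3 W/m².
OLR = S(1−α)/4 = 72.37 W/m²; the top layer radiates at T_e = 189.0 K.
Layer-by-layer balance gives σT_s⁴ = (N+1)σT_e⁴, so T_s = 2^¼·189.0 = 224.8 K.

225 kelvin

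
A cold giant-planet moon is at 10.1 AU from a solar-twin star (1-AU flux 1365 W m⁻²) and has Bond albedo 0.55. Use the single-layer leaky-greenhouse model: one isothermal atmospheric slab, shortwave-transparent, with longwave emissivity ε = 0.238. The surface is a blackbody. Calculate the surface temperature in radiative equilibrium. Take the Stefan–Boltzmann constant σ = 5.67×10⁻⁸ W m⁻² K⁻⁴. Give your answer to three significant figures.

74.1 K

Flux at the orbit: S = 1365/(10.1)² = 13.38 W m⁻².
The planet radiates to space at T_e = [S(1−α)/(4σ)]^(1/4) = 71.78 K.
For a single slab of emissivity ε, T_s⁴ = 2T_e⁴/(2−ε); thus T_s = 71.78·(1.135)^(1/4) = 74.09 K.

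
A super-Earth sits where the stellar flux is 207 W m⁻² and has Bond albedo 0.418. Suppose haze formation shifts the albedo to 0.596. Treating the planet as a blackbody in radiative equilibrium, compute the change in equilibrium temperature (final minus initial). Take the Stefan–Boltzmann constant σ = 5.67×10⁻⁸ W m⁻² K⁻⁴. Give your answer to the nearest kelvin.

-13 K

Before: T₁ = [207.0·0.582/(4σ)]^(1/4) = 151.8 K.
After:  T₂ = [207.0·0.404/(4σ)]^(1/4) = 138.6 K.
ΔT = T₂ − T₁ = -13.24 K.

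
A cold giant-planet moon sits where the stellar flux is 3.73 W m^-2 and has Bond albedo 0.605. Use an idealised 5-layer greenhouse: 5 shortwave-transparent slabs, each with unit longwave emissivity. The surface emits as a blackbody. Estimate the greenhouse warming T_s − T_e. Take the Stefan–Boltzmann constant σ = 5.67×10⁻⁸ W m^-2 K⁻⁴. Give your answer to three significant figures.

28.5 kelvin

OLR = S(1−α)/4 = 0.3683 W m^-2; the top layer radiates at T_e = 50.49 K.
Surface: T_s = (6)^¼·T_e = 79.01 K.
So the greenhouse effect raises the surface by 79.01 − 50.49 = 28.53 K.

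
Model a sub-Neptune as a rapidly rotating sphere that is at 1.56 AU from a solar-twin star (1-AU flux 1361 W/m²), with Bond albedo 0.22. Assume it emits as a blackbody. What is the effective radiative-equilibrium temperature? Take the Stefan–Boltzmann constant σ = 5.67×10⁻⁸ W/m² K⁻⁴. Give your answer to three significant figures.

Irradiance scales as 1/d², so S = 1361 W/m² × (1/1.56)² = 559.3 W/m².
Absorbed flux (global mean): S(1−α)/4 = 559.3·0.78/4 = 109.1 W/m².
Balancing against σT⁴: T = (109.1/5.67×10⁻⁸)^(1/4) = 209.4 K.

209 K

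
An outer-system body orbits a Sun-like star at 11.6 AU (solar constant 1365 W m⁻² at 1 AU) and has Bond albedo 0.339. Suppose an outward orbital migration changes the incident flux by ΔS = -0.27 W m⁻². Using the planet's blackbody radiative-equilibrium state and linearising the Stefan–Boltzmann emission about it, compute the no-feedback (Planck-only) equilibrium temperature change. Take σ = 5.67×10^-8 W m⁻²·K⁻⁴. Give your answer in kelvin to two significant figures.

Flux at the orbit: S = 1365/(11.6)² = 10.14 W m⁻².
Unperturbed T_e = [10.14·(1−0.339)/(4σ)]^¼ = 73.74 K.
Only a fraction (1−α) is absorbed and it's spread over 4πR², so ΔF = (1−α)ΔS/4 = -0.04462 W m⁻².
Linearising σT⁴ gives d(σT⁴)/dT = 4σT_e³ = 0.09093 W m⁻² per K.
So ΔT₀ = -0.04462/0.09093 = -0.491 K.

-0.49 kelvin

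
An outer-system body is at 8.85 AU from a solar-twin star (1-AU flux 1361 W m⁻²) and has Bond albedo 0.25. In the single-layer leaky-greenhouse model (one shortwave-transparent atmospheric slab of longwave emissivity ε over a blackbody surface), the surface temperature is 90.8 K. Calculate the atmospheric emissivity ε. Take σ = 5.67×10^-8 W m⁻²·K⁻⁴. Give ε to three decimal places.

0.309

Irradiance scales as 1/d², so S = 1361 W m⁻² × (1/8.85)² = 17.38 W m⁻².
Effective temperature: T_e = [S(1−α)/(4σ)]^(1/4) = 87.07 K.
Since (2−ε)/2 = (T_e/T_s)⁴ = 0.8454, ε = 0.3093.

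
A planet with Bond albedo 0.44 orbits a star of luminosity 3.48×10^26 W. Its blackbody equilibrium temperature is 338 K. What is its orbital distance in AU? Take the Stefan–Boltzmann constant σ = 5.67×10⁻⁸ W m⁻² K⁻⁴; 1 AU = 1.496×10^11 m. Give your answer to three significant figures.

0.484 AU

The flux needed for this T is 4σT⁴/(1−0.44) = 5286 W m⁻².
S = L/(4πd²) → d = √(L/4πS) = √(3.48×10^26/(4π·5286)) = 7.238×10^10 m = 0.4838 AU.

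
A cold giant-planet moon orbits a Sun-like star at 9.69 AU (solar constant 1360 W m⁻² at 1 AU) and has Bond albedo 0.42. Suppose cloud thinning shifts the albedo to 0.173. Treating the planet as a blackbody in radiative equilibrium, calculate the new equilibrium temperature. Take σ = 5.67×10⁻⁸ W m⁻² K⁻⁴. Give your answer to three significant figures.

85.2 K

By the inverse-square law, S = 1360/9.69² = 14.48 W m⁻².
With the new albedo, S(1−α₂)/4 = 2.995 W m⁻², so T₂ = 85.25 K.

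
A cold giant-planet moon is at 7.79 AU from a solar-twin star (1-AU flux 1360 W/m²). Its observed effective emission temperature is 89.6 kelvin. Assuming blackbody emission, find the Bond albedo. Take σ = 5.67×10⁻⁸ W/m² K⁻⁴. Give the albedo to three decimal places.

0.348

By the inverse-square law, S = 1360/7.79² = 22.41 W/m².
Energy balance: S(1−α)/4 = σT⁴, so 1−α = 4σT⁴/S.
σT⁴ = 3.654 W/m², so 4σT⁴ = 14.62 W/m².
1−α = 14.62/22.41 = 0.6522, so α = 0.3478.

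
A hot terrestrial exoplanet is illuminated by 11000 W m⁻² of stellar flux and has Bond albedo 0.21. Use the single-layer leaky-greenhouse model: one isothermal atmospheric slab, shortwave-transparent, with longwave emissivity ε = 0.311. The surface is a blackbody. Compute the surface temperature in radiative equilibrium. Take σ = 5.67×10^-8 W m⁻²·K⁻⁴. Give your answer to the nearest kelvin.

462 K

The planet radiates to space at T_e = [S(1−α)/(4σ)]^(1/4) = 442.4 K.
For a single slab of emissivity ε, T_s⁴ = 2T_e⁴/(2−ε); thus T_s = 442.4·(1.184)^(1/4) = 461.5 K.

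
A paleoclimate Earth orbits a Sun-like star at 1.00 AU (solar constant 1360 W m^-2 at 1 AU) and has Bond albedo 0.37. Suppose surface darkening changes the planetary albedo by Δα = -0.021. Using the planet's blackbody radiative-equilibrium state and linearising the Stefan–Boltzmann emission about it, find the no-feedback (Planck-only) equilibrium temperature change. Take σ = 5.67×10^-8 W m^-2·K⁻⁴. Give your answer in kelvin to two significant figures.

By the inverse-square law, S = 1360/1.00² = 1360 W m^-2.
The baseline emission temperature is T_e = 247.9 K.
ΔF = −(S/4)Δα = −(1360/4)×(-0.021) = 7.140 W m^-2.
The Planck feedback parameter is 4σT_e³ = 3.456 W m^-2/K.
So ΔT₀ = 7.140/3.456 = 2.07 K.

2.1 K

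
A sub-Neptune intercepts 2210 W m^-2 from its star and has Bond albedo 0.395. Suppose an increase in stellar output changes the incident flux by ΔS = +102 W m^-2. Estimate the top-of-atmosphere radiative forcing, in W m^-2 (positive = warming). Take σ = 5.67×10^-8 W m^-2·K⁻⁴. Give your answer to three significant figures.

TOA radiative forcing: ΔF = (1−α)ΔS/4 = 0.605·(+102)/4 = 15.43 W m^-2.

15.4 W m^-2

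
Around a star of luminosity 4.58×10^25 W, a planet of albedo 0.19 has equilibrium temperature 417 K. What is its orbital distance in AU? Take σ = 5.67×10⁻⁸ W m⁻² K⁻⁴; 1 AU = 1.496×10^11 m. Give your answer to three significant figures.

Required flux: S = 4σT⁴/(1−α) = 8466 W m⁻².
Then d = [L/(4πS)]^(1/2) = 2.075×10^10 m, i.e. 0.1387 AU.

0.139 AU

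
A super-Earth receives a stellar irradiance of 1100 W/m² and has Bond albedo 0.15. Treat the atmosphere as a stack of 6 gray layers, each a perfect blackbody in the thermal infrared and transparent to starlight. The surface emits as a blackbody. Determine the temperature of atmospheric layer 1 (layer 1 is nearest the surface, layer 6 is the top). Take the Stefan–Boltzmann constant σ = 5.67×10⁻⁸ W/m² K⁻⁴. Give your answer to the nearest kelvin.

397 kelvin

Top-of-atmosphere balance: σT_e⁴ = S(1−α)/4 = 233.8 W/m² → T_e = 253.4 K.
The net upward flux σT_e⁴ is constant between every pair of levels, so T_k⁴ = (N+1−k)T_e⁴.
T_1 = (6)^(1/4)·253.4 = 396.6 K.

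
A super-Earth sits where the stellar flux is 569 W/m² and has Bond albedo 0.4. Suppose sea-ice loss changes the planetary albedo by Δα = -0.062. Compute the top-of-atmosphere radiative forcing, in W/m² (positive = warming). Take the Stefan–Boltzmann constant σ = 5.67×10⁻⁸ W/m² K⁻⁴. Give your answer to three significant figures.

ΔF = −(S/4)Δα = −(569.0/4)×(-0.062) = 8.819 W/m².

8.82 W/m²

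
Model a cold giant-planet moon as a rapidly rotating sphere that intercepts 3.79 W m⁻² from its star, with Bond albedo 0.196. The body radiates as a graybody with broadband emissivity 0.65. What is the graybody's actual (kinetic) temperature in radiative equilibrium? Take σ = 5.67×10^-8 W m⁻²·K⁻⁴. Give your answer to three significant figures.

Averaging over the sphere, the absorbed flux is S(1−α)/4 = 0.7618 W m⁻².
Equating to εσT⁴ with ε = 0.65: T = (0.7618/0.65σ)^(1/4) = 67.43 K.

67.4 kelvin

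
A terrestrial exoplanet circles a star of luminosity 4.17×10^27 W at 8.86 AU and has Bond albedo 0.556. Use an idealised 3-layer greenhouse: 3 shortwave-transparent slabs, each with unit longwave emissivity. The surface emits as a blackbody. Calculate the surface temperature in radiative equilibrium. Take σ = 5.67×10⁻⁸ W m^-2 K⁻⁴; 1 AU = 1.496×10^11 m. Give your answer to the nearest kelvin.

196 K

d = 8.86 × 1.496×10^11 m = 1.325×10^12 m.
Spreading L over a sphere of radius d: S = 4.17×10^27/(4π·1.33×10^12²) = 188.9 W m^-2.
OLR = S(1−α)/4 = 20.97 W m^-2; the top layer radiates at T_e = 138.7 K.
Layer-by-layer balance gives σT_s⁴ = (N+1)σT_e⁴, so T_s = 4^¼·138.7 = 196.1 K.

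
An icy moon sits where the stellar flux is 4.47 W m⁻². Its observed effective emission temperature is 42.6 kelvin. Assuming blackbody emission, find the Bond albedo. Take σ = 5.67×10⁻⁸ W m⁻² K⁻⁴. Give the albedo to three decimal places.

From σT⁴ = S(1−α)/4 we invert for α: 1−α = 4σT⁴/S.
σT⁴ = 0.1867 W m⁻², so 4σT⁴ = 0.7469 W m⁻².
Hence α = 1 − 0.7469/4.470 = 0.8329.

0.833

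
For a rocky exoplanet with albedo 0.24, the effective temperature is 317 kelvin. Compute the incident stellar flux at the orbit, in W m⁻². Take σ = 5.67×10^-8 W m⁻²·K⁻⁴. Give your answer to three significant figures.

From S(1−α)/4 = σT⁴: S = 4σT⁴/(1−α).
The emitted flux is σT⁴ = 572.6 W m⁻².
So S = 4×572.6/(1−0.24) = 3013 W m⁻².

3010 W m⁻²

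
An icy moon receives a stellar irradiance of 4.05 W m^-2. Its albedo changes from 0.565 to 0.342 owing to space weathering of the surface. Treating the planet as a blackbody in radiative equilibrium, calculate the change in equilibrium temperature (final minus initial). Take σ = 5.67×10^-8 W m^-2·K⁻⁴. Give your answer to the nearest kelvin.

6 K

Initial: T₁ = [S(1−0.565)/(4σ)]^(1/4) = 52.79 K.
With α = 0.342, T₂ = 58.55 K.
ΔT = T₂ − T₁ = 5.755 K.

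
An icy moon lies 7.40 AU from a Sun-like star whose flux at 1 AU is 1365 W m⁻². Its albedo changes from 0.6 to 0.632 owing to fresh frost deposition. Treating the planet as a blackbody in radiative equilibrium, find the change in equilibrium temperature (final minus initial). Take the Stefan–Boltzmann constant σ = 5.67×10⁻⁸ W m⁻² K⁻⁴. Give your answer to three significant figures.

By the inverse-square law, S = 1365/7.40² = 24.93 W m⁻².
With α = 0.6, T₁ = 81.43 K.
After:  T₂ = [24.93·0.368/(4σ)]^(1/4) = 79.75 K.
ΔT = T₂ − T₁ = -1.680 K.

-1.68 K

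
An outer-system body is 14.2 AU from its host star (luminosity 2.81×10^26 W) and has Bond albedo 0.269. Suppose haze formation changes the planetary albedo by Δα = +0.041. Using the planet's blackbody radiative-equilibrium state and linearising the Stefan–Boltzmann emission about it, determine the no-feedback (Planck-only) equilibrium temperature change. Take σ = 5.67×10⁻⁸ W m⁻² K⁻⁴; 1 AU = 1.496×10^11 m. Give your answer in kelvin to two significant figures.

d = 14.2 × 1.496×10^11 m = 2.124×10^12 m.
Spreading L over a sphere of radius d: S = 2.81×10^26/(4π·2.12×10^12²) = 4.955 W m⁻².
Unperturbed T_e = [4.955·(1−0.269)/(4σ)]^¼ = 63.22 K.
ΔF = −(S/4)Δα = −(4.955/4)×(+0.041) = -0.05079 W m⁻².
Linearising σT⁴ gives d(σT⁴)/dT = 4σT_e³ = 0.05730 W m⁻² per K.
Hence the no-feedback warming is ΔF/(4σT_e³) = -0.886 K.

-0.89 kelvin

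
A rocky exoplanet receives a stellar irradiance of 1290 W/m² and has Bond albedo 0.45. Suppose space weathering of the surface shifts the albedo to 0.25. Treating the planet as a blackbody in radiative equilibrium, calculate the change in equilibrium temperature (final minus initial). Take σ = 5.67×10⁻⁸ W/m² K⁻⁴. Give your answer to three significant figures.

19.1 K

With α = 0.45, T₁ = 236.5 K.
Final:   T₂ = [S(1−0.25)/(4σ)]^(1/4) = 255.6 K.
ΔT = T₂ − T₁ = 19.07 K.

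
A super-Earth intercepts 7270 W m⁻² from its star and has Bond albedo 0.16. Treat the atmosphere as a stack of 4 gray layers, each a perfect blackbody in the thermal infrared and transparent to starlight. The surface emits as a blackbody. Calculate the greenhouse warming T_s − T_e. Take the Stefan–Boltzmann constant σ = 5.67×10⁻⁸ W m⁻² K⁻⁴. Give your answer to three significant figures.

Top-of-atmosphere balance: σT_e⁴ = S(1−α)/4 = 1527 W m⁻² → T_e = 405.1 K.
Surface: T_s = (5)^¼·T_e = 605.7 K.
Warming: T_s − T_e = 200.7 K.

201 K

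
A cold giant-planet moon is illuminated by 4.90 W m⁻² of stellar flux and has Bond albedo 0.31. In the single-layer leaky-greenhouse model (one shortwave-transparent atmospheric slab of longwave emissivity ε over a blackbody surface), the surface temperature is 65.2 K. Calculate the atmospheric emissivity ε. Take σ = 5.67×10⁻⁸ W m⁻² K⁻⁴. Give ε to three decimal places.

First, T_e = [4.900·(1−0.31)/(4σ)]^(1/4) = 62.14 K.
T_s⁴ = T_e⁴·2/(2−ε) → ε = 2 − 2(T_e/T_s)⁴ = 2 − 2·(62.14/65.2)⁴ = 0.3502.

0.350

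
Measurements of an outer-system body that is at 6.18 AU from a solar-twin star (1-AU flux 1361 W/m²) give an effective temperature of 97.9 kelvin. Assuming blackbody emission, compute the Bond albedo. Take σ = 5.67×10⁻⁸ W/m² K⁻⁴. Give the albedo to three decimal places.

Flux at the orbit: S = 1361/(6.18)² = 35.64 W/m².
Rearranging the radiative balance, α = 1 − 4σT⁴/S.
σT⁴ = 5.209 W/m², so 4σT⁴ = 20.83 W/m².
1−α = 20.83/35.64 = 0.5846, so α = 0.4154.

0.415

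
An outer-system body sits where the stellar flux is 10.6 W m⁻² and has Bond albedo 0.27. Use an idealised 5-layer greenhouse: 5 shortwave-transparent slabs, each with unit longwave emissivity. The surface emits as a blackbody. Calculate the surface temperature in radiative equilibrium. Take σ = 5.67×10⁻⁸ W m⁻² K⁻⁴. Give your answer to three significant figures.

OLR = S(1−α)/4 = 1.934 W m⁻²; the top layer radiates at T_e = 76.43 K.
For an N-layer opaque stack, T_s⁴ = (N+1)T_e⁴, hence T_s = (6)^(1/4)×76.43 K = 119.6 K.

120 K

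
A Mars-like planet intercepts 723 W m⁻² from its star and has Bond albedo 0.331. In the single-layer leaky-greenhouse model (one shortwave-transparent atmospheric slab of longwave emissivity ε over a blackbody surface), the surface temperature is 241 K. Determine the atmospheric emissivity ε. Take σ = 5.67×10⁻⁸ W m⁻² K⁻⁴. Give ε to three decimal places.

0.736

Effective temperature: T_e = [S(1−α)/(4σ)]^(1/4) = 214.9 K.
T_s⁴ = T_e⁴·2/(2−ε) → ε = 2 − 2(T_e/T_s)⁴ = 2 − 2·(214.9/241)⁴ = 0.7356.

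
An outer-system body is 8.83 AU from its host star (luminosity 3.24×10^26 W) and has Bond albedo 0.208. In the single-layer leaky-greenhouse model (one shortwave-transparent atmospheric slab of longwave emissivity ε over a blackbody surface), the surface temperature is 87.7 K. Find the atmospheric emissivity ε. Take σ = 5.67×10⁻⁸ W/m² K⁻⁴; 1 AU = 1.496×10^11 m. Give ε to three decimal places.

0.256

d = 8.83 × 1.496×10^11 m = 1.321×10^12 m.
Spreading L over a sphere of radius d: S = 3.24×10^26/(4π·1.32×10^12²) = 14.78 W/m².
Effective temperature: T_e = [S(1−α)/(4σ)]^(1/4) = 84.75 K.
T_s⁴ = T_e⁴·2/(2−ε) → ε = 2 − 2(T_e/T_s)⁴ = 2 − 2·(84.75/87.7)⁴ = 0.2555.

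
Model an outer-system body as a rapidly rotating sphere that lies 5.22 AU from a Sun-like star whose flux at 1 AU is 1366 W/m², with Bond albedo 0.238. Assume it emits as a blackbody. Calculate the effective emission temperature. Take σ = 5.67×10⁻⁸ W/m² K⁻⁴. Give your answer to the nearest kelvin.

By the inverse-square law, S = 1366/5.22² = 50.13 W/m².
The planet absorbs (1−α)S over its disc πR² and re-emits over 4πR², so the mean absorbed flux is (1−0.238)·50.13/4 = 9.550 W/m².
In equilibrium σT⁴ equals this, so T = 113.9 K.

114 K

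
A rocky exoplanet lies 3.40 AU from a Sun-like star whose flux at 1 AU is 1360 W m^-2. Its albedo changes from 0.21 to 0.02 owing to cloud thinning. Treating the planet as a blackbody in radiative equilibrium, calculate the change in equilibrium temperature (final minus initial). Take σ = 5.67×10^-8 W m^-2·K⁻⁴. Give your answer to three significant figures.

Irradiance scales as 1/d², so S = 1360 W m^-2 × (1/3.40)² = 117.6 W m^-2.
Before: T₁ = [117.6·0.79/(4σ)]^(1/4) = 142.3 K.
After:  T₂ = [117.6·0.98/(4σ)]^(1/4) = 150.2 K.
ΔT = T₂ − T₁ = 7.876 K.

7.88 K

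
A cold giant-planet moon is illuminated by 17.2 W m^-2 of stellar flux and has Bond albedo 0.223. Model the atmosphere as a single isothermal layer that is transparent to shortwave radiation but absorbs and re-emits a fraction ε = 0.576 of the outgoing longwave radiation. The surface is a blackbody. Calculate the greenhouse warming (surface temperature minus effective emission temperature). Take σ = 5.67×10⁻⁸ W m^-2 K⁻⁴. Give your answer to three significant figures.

Effective emission temperature (TOA balance): σT_e⁴ = S(1−α)/4 = 3.341 W m^-2 → T_e = 87.61 K.
Surface balance with a leaky layer gives σT_s⁴ = σT_e⁴·2/(2−ε), so T_s = T_e·[2/(2−0.576)]^(1/4) = 95.38 K.
The atmosphere warms the surface by 7.765 K.

7.77 K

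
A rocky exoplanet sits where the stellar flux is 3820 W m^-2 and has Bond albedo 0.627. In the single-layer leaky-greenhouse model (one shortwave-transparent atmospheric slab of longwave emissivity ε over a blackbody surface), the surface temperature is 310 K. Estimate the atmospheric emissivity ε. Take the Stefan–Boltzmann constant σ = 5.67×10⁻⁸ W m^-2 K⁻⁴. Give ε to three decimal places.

0.639

TOA balance gives T_e = 281.5 K.
Since (2−ε)/2 = (T_e/T_s)⁴ = 0.6803, ε = 0.6395.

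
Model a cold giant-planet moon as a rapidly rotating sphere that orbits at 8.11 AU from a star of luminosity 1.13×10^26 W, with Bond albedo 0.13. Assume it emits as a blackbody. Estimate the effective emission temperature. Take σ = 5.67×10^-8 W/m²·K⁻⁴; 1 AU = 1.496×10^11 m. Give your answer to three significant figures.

Orbital distance: d = 8.11 AU = 1.213×10^12 m.
S = L/(4πd²) = 6.109 W/m².
Absorbed flux (global mean): S(1−α)/4 = 6.109·0.87/4 = 1.329 W/m².
Balancing against σT⁴: T = (1.329/5.67×10⁻⁸)^(1/4) = 69.58 K.

69.6 K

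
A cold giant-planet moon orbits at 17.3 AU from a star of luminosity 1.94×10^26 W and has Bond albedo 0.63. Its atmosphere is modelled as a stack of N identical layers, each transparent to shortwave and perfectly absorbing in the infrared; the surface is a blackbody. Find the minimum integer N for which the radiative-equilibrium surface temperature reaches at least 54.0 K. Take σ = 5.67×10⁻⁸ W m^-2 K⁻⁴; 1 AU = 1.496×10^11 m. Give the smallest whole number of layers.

d = 17.3 × 1.496×10^11 m = 2.588×10^12 m.
S = L/(4πd²) = 2.305 W m^-2.
Top-of-atmosphere balance: σT_e⁴ = S(1−α)/4 = 0.2132 W m^-2 → T_e = 44.04 K.
Since T_s⁴ = (N+1)T_e⁴, we need N ≥ (T_s/T_e)⁴ − 1 = 1.261.
So N ≥ 1.261; the smallest integer is N = 2.

2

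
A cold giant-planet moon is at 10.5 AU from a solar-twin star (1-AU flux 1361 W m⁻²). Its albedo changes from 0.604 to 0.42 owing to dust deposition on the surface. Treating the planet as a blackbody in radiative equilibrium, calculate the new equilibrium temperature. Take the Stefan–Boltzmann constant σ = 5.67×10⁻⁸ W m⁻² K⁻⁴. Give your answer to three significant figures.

75.0 K

Irradiance scales as 1/d², so S = 1361 W m⁻² × (1/10.5)² = 12.34 W m⁻².
New equilibrium: T₂ = [(1−0.42)·12.34/(4σ)]^(1/4) = 74.96 K.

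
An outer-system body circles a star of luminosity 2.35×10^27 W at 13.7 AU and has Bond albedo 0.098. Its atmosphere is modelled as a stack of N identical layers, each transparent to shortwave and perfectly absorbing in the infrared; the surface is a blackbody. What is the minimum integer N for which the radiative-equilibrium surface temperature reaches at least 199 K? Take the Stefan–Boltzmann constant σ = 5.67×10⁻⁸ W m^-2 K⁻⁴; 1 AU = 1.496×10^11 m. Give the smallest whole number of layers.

8

d = 13.7 × 1.496×10^11 m = 2.050×10^12 m.
S = L/(4πd²) = 44.52 W m^-2.
The effective emission temperature is T_e = [S(1−α)/(4σ)]^¼ = 115.4 K.
Need (N+1)T_e⁴ ≥ T_s⁴, i.e. N+1 ≥ (199/115.4)⁴ = 8.857.
So N ≥ 7.857; the smallest integer is N = 8.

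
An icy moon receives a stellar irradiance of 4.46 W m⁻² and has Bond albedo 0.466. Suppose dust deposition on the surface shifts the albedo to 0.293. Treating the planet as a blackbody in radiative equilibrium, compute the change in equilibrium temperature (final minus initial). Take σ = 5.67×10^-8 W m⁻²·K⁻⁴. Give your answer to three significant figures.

Initial: T₁ = [S(1−0.466)/(4σ)]^(1/4) = 56.93 K.
With α = 0.293, T₂ = 61.06 K.
ΔT = T₂ − T₁ = 4.137 K.

4.14 kelvin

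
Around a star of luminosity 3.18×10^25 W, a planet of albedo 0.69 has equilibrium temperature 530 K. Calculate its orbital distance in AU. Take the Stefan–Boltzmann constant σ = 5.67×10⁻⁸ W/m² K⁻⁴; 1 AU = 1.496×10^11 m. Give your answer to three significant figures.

The flux needed for this T is 4σT⁴/(1−0.69) = 57730 W/m².
Then d = [L/(4πS)]^(1/2) = 6.621×10^9 m, i.e. 0.04426 AU.

0.0443 AU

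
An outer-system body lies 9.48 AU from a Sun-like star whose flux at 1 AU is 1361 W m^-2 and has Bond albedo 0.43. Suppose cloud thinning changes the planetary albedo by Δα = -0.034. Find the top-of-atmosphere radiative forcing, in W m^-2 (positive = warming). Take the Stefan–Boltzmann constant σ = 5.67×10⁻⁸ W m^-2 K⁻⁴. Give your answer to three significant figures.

Flux at the orbit: S = 1361/(9.48)² = 15.14 W m^-2.
ΔF = −(S/4)Δα = −(15.14/4)×(-0.034) = 0.1287 W m^-2.

0.129 W m^-2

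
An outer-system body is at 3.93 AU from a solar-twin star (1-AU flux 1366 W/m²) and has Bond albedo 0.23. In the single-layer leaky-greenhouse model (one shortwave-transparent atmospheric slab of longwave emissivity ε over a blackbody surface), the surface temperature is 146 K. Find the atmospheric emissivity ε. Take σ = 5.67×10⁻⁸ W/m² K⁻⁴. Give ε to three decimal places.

Irradiance scales as 1/d², so S = 1366 W/m² × (1/3.93)² = 88.44 W/m².
First, T_e = [88.44·(1−0.23)/(4σ)]^(1/4) = 131.6 K.
Since (2−ε)/2 = (T_e/T_s)⁴ = 0.6608, ε = 0.6783.

0.678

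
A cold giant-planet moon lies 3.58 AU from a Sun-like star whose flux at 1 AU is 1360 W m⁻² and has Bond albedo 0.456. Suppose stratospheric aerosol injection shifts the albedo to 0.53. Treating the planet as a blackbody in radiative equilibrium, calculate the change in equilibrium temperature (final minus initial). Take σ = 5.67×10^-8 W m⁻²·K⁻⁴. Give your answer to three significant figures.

By the inverse-square law, S = 1360/3.58² = 106.1 W m⁻².
Initial: T₁ = [S(1−0.456)/(4σ)]^(1/4) = 126.3 K.
With α = 0.53, T₂ = 121.8 K.
ΔT = T₂ − T₁ = -4.534 K.

-4.53 K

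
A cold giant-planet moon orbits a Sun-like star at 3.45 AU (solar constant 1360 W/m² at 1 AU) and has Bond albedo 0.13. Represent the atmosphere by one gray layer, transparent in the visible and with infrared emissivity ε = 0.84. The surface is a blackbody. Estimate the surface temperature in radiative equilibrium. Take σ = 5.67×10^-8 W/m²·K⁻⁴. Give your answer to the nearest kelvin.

166 kelvin

Flux at the orbit: S = 1360/(3.45)² = 114.3 W/m².
Effective emission temperature (TOA balance): σT_e⁴ = S(1−α)/4 = 24.85 W/m² → T_e = 144.7 K.
For a single slab of emissivity ε, T_s⁴ = 2T_e⁴/(2−ε); thus T_s = 144.7·(1.724)^(1/4) = 165.8 K.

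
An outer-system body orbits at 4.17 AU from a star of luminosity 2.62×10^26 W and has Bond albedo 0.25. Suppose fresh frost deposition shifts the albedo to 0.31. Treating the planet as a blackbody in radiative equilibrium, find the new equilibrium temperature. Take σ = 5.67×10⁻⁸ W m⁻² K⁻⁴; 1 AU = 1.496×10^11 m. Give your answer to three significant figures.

Orbital distance: d = 4.17 AU = 6.238×10^11 m.
Flux at the orbit: S = L/(4πd²) = 2.62×10^26/(4π·(6.24×10^11)²) = 53.57 W m⁻².
With the new albedo, S(1−α₂)/4 = 9.242 W m⁻², so T₂ = 113.0 K.

113 K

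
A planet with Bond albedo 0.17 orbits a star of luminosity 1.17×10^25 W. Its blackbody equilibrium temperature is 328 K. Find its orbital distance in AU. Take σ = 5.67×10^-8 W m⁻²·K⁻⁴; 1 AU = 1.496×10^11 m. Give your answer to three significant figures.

Energy balance gives S = 4σT⁴/(1−α) = 3163 W m⁻².
Then d = [L/(4πS)]^(1/2) = 1.716×10^10 m, i.e. 0.1147 AU.

0.115 AU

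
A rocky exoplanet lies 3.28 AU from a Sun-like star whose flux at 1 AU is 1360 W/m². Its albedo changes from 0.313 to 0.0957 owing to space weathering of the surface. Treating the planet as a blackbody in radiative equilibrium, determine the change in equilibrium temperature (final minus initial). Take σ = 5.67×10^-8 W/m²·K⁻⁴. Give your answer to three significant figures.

9.95 K

By the inverse-square law, S = 1360/3.28² = 126.4 W/m².
Before: T₁ = [126.4·0.687/(4σ)]^(1/4) = 139.9 K.
With α = 0.0957, T₂ = 149.8 K.
ΔT = T₂ − T₁ = 9.949 K.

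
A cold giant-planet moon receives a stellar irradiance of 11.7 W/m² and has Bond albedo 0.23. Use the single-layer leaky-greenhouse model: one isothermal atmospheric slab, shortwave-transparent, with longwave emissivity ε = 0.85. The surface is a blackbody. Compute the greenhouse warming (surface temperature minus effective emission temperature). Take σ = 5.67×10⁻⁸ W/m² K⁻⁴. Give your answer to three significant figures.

11.8 K

At the top of the atmosphere, σT_e⁴ = S(1−α)/4 = 2.252 W/m², giving T_e = 79.39 K.
The surface balance (absorbed SW + ε·downward IR = σT_s⁴) with T_a⁴ = T_s⁴/2 reduces to T_s = T_e·[2/(2−ε)]^¼ = 91.17 K.
T_s − T_e = 91.17 − 79.39 = 11.78 K.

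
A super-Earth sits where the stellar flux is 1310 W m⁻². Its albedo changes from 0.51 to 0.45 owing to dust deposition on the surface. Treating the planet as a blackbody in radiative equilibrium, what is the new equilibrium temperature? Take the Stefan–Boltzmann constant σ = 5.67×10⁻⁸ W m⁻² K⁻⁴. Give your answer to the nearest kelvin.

New equilibrium: T₂ = [(1−0.45)·1310/(4σ)]^(1/4) = 237.4 K.

237 K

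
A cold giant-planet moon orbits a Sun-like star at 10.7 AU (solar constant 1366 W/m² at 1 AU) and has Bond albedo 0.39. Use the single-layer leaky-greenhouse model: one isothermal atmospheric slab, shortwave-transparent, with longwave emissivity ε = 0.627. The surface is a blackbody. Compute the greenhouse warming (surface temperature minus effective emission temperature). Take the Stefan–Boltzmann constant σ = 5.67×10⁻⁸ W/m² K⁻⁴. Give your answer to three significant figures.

7.42 K

Irradiance scales as 1/d², so S = 1366 W/m² × (1/10.7)² = 11.93 W/m².
Effective emission temperature (TOA balance): σT_e⁴ = S(1−α)/4 = 1.820 W/m² → T_e = 75.26 K.
The surface balance (absorbed SW + ε·downward IR = σT_s⁴) with T_a⁴ = T_s⁴/2 reduces to T_s = T_e·[2/(2−ε)]^¼ = 82.69 K.
Greenhouse warming: T_s − T_e = 7.421 K.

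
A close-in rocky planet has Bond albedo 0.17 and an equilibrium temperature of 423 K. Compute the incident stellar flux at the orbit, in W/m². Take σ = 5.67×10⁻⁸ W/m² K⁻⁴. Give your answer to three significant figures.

8750 W/m²

Invert the energy balance for S: S = 4σT⁴/(1−α).
The emitted flux is σT⁴ = 1815 W/m².
S = 4·1815/0.83 = 8748 W/m².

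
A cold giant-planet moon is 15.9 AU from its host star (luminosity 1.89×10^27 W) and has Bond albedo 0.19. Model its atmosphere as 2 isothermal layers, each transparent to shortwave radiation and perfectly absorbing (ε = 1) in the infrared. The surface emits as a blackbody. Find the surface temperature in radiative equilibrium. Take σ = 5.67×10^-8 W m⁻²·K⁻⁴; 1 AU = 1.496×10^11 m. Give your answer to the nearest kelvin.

130 K

Orbital distance: d = 15.9 AU = 2.379×10^12 m.
Flux at the orbit: S = L/(4πd²) = 1.89×10^27/(4π·(2.38×10^12)²) = 26.58 W m⁻².
The effective emission temperature is T_e = [S(1−α)/(4σ)]^¼ = 98.71 K.
Layer-by-layer balance gives σT_s⁴ = (N+1)σT_e⁴, so T_s = 3^¼·98.71 = 129.9 K.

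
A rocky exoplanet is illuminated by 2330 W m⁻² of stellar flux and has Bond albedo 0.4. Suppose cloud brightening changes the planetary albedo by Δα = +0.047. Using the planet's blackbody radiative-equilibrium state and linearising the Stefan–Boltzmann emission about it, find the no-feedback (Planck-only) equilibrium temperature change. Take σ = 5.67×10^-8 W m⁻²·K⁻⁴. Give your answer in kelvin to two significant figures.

The baseline emission temperature is T_e = 280.2 K.
ΔF = −(S/4)Δα = −(2330/4)×(+0.047) = -27.38 W m⁻².
Linearising σT⁴ gives d(σT⁴)/dT = 4σT_e³ = 4.989 W m⁻² per K.
ΔT₀ = ΔF/λ_P = -27.38/4.989 = -5.49 K.

-5.5 kelvin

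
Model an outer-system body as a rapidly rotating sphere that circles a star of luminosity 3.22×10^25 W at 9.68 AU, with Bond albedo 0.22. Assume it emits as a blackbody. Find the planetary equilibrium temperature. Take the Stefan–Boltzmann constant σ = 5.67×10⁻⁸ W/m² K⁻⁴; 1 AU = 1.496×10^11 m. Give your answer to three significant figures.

d = 9.68 × 1.496×10^11 m = 1.448×10^12 m.
Spreading L over a sphere of radius d: S = 3.22×10^25/(4π·1.45×10^12²) = 1.222 W/m².
The planet absorbs (1−α)S over its disc πR² and re-emits over 4πR², so the mean absorbed flux is (1−0.22)·1.222/4 = 0.2383 W/m².
Balancing against σT⁴: T = (0.2383/5.67×10⁻⁸)^(1/4) = 45.28 K.

45.3 K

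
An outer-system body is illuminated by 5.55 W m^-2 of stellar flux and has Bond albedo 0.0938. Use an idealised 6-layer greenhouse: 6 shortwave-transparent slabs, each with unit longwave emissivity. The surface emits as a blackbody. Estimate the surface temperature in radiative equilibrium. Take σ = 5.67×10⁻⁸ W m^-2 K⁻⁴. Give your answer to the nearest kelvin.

112 kelvin

Top-of-atmosphere balance: σT_e⁴ = S(1−α)/4 = 1.257 W m^-2 → T_e = 68.62 K.
With N = 6 opaque layers, T_s = (N+1)^(1/4)·T_e = 7^(1/4)·68.62 = 111.6 K.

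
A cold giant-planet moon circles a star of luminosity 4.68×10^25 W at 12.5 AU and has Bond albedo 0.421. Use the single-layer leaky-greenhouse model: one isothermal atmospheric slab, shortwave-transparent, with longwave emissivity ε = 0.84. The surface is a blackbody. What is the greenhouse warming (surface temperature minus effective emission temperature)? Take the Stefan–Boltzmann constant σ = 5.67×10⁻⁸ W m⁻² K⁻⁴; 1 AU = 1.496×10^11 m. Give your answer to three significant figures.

Orbital distance: d = 12.5 AU = 1.870×10^12 m.
Spreading L over a sphere of radius d: S = 4.68×10^25/(4π·1.87×10^12²) = 1.065 W m⁻².
At the top of the atmosphere, σT_e⁴ = S(1−α)/4 = 0.1542 W m⁻², giving T_e = 40.61 K.
The surface balance (absorbed SW + ε·downward IR = σT_s⁴) with T_a⁴ = T_s⁴/2 reduces to T_s = T_e·[2/(2−ε)]^¼ = 46.53 K.
The atmosphere warms the surface by 5.924 K.

5.92 kelvin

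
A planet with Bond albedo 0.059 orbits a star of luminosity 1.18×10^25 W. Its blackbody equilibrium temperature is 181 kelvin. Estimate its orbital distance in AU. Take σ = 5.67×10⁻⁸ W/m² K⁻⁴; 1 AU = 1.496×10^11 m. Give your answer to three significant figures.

0.403 AU

Energy balance gives S = 4σT⁴/(1−α) = 258.7 W/m².
S = L/(4πd²) → d = √(L/4πS) = √(1.18×10^25/(4π·258.7)) = 6.025×10^10 m = 0.4027 AU.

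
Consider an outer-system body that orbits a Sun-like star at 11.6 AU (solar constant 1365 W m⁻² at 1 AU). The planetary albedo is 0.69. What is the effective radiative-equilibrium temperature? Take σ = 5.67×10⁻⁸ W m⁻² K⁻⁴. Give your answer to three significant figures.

Flux at the orbit: S = 1365/(11.6)² = 10.14 W m⁻².
The planet absorbs (1−α)S over its disc πR² and re-emits over 4πR², so the mean absorbed flux is (1−0.69)·10.14/4 = 0.7862 W m⁻².
Balancing against σT⁴: T = (0.7862/5.67×10⁻⁸)^(1/4) = 61.02 K.

61.0 kelvin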